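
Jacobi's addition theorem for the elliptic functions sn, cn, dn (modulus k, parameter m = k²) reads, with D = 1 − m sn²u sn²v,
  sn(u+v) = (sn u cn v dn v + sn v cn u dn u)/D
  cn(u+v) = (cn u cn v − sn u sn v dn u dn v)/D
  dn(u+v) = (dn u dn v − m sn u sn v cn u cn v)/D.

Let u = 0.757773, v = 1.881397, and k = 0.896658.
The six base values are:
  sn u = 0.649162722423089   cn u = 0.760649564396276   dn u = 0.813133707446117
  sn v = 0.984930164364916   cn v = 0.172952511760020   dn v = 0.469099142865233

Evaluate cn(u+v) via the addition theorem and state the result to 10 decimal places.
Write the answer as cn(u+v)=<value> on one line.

cn(u+v)=-0.1673253284

m = k² = 0.803995568964
D = 1 − m·sn²u·sn²v = 0.6713212113773795
cn(u+v) = (cn u·cn v − sn u·sn v·dn u·dn v)/D = -0.112329042137367/0.6713212113773795 = -0.1673253283728314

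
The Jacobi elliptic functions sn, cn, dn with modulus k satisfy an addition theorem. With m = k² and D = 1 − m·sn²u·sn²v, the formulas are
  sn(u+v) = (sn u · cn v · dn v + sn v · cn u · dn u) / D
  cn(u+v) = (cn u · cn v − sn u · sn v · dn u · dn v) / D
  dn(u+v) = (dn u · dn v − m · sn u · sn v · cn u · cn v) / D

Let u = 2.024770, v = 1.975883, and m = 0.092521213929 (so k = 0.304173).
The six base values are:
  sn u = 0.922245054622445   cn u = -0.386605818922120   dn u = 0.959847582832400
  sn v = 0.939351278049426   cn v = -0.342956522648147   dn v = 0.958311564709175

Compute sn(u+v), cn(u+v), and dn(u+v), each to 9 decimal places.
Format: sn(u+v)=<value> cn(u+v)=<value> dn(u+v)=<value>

sn(u+v)=-0.700308518 cn(u+v)=-0.713840304 dn(u+v)=0.977048942

m = k² = 0.092521213929
D = 1 − m·sn²u·sn²v = 0.9305631431575755
sn(u+v) = (sn u·cn v·dn v + sn v·cn u·dn u)/D = -0.6516812952445024/0.9305631431575755 = -0.7003085175211489
cn(u+v) = (cn u·cn v − sn u·sn v·dn u·dn v)/D = -0.6642734774411471/0.9305631431575755 = -0.7138403044710565
dn(u+v) = (dn u·dn v − m·sn u·sn v·cn u·cn v)/D = 0.9092057340687681/0.9305631431575755 = 0.9770489415513087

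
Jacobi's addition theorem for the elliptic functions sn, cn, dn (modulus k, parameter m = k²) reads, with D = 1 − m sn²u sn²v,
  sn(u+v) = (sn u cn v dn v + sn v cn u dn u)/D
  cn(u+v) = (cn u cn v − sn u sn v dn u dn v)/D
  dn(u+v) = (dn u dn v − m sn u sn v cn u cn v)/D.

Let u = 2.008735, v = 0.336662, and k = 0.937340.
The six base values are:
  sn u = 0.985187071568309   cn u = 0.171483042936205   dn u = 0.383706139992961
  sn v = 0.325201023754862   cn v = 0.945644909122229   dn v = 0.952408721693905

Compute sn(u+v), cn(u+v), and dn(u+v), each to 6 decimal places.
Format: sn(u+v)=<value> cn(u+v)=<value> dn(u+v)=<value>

sn(u+v)=0.998772 cn(u+v)=0.049548 dn(u+v)=0.351498

m = k² = 0.8786062756
D = 1 − m·sn²u·sn²v = 0.9098147492211286
sn(u+v) = (sn u·cn v·dn v + sn v·cn u·dn u)/D = 0.9086972699477238/0.9098147492211286 = 0.9987717507609527
cn(u+v) = (cn u·cn v − sn u·sn v·dn u·dn v)/D = 0.04507936878283406/0.9098147492211286 = 0.0495478544631481
dn(u+v) = (dn u·dn v − m·sn u·sn v·cn u·cn v)/D = 0.319797870479351/0.9098147492211286 = 0.3514977865033761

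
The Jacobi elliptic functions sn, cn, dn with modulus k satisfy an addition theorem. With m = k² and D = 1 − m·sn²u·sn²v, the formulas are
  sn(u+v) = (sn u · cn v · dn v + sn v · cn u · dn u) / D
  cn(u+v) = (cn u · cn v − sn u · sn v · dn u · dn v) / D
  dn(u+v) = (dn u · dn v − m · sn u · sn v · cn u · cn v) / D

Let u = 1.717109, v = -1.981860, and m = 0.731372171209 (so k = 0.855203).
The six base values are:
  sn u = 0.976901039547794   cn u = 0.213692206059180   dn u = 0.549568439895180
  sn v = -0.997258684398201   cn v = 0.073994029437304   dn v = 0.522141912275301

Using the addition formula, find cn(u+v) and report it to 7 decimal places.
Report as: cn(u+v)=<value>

cn(u+v)=0.9657376

m = k² = 0.731372171209
D = 1 − m·sn²u·sn²v = 0.3058469619187758
cn(u+v) = (cn u·cn v − sn u·sn v·dn u·dn v)/D = 0.295367896407451/0.3058469619187758 = 0.9657375523837713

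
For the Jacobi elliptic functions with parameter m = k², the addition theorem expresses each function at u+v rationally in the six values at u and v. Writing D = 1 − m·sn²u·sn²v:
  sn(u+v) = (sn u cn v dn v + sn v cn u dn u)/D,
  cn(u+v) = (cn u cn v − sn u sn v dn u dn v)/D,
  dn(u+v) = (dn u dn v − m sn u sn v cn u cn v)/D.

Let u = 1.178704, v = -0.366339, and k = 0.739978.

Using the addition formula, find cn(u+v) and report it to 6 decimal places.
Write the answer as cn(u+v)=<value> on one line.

cn(u+v)=0.717985

sn u = 0.8752631732290788, cn u = 0.4836469555253745, dn u = 0.7619163054724559
sn v = -0.3541316273515222, cn v = 0.935195589440713, dn v = 0.9650544026872733
m = k² = 0.547567440484
D = 1 − m·sn²u·sn²v = 0.9473929004209515
cn(u+v) = (cn u·cn v − sn u·sn v·dn u·dn v)/D = 0.6802140032703753/0.9473929004209515 = 0.7179851178620173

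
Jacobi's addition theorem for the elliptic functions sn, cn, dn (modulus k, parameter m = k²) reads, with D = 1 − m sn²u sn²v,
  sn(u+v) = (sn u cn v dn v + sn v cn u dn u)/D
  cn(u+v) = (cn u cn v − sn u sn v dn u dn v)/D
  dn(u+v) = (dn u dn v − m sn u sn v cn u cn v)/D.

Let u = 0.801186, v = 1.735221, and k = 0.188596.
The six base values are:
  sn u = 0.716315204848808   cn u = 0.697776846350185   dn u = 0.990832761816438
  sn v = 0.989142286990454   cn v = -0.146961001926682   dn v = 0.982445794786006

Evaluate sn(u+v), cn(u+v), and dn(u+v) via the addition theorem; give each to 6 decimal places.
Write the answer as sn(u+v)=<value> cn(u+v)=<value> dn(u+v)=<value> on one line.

m = k² = 0.035568451216
D = 1 − m·sn²u·sn²v = 0.9821437263845065
sn(u+v) = (sn u·cn v·dn v + sn v·cn u·dn u)/D = 0.580450890453279/0.9821437263845065 = 0.5910040199412058
cn(u+v) = (cn u·cn v − sn u·sn v·dn u·dn v)/D = -0.7922645158332158/0.9821437263845065 = -0.8066686112731391
dn(u+v) = (dn u·dn v − m·sn u·sn v·cn u·cn v)/D = 0.9760238017513362/0.9821437263845065 = 0.9937688095247535

sn(u+v)=0.591004 cn(u+v)=-0.806669 dn(u+v)=0.993769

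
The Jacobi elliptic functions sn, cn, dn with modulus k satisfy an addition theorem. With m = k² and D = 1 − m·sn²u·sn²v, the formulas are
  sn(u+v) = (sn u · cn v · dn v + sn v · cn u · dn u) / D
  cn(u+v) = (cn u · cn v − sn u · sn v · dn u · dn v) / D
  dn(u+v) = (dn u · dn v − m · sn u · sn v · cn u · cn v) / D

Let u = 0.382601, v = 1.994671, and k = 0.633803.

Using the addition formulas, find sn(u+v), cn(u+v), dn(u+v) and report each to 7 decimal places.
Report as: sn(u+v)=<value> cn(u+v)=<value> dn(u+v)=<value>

sn(u+v)=0.8898906 cn(u+v)=-0.4561740 dn(u+v)=0.8257643

sn u = 0.3699627894625834, cn u = 0.9290465727901181, dn u = 0.9721200934581426
sn v = 0.9859932851892841, cn v = -0.1667850159985694, dn v = 0.7806843899963916
m = k² = 0.401706242809
D = 1 − m·sn²u·sn²v = 0.946546938253922
sn(u+v) = (sn u·cn v·dn v + sn v·cn u·dn u)/D = 0.8423232043610952/0.946546938253922 = 0.8898905805082563
cn(u+v) = (cn u·cn v − sn u·sn v·dn u·dn v)/D = -0.4317901408239084/0.946546938253922 = -0.4561740399482183
dn(u+v) = (dn u·dn v − m·sn u·sn v·cn u·cn v)/D = 0.7816246928695919/0.946546938253922 = 0.8257643242832108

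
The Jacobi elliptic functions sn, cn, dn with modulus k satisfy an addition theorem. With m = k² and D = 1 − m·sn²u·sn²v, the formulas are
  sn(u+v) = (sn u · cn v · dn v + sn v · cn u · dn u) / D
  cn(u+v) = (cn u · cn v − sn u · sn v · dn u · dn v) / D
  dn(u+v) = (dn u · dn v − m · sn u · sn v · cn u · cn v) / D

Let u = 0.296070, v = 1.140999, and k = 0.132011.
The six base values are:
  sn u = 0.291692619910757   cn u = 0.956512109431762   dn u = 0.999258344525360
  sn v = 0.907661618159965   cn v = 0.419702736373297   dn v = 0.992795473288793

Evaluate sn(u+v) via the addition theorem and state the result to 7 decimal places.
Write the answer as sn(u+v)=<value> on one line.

sn(u+v)=0.9902973

m = k² = 0.017426904121
D = 1 − m·sn²u·sn²v = 0.9987784280091784
sn(u+v) = (sn u·cn v·dn v + sn v·cn u·dn u)/D = 0.9890876140715686/0.9987784280091784 = 0.9902973335568269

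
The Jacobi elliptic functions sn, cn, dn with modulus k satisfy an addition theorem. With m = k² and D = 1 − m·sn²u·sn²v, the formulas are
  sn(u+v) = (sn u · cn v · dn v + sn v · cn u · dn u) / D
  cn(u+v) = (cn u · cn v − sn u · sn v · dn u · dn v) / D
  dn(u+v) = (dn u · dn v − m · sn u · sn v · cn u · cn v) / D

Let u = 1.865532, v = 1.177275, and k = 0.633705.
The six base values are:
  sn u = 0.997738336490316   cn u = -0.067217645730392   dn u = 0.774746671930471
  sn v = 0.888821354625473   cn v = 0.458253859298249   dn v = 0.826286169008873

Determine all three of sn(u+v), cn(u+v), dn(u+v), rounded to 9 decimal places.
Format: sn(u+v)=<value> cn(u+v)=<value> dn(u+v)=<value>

sn(u+v)=0.484528235 cn(u+v)=-0.874775623 dn(u+v)=0.951694041

m = k² = 0.401582027025
D = 1 − m·sn²u·sn²v = 0.6841822410921762
sn(u+v) = (sn u·cn v·dn v + sn v·cn u·dn u)/D = 0.3315056133812854/0.6841822410921762 = 0.4845282345418601
cn(u+v) = (cn u·cn v − sn u·sn v·dn u·dn v)/D = -0.5985059459375575/0.6841822410921762 = -0.87477562262088
dn(u+v) = (dn u·dn v − m·sn u·sn v·cn u·cn v)/D = 0.6511321616595348/0.6841822410921762 = 0.9516940407867313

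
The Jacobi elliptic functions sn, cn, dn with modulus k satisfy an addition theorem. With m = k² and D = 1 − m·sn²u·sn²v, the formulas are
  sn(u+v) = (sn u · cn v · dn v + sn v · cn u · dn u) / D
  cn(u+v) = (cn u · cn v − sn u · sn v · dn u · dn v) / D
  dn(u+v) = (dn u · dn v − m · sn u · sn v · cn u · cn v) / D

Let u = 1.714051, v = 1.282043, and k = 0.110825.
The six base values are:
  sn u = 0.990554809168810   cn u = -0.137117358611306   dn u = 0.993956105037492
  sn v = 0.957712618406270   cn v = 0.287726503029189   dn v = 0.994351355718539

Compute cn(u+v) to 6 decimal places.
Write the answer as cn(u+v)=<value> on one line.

cn(u+v)=-0.987980

m = k² = 0.012282180625
D = 1 − m·sn²u·sn²v = 0.9889464209701176
cn(u+v) = (cn u·cn v − sn u·sn v·dn u·dn v)/D = -0.9770592011143323/0.9889464209701176 = -0.987979915186786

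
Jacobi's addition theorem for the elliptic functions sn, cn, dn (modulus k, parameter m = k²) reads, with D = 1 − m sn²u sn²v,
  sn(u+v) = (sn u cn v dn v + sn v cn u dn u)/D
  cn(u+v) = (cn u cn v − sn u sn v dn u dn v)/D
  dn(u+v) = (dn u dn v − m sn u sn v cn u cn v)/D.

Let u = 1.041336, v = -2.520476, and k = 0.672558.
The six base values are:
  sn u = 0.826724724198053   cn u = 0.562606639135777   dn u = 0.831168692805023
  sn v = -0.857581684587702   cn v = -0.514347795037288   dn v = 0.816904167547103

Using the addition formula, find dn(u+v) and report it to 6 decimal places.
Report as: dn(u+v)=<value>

dn(u+v)=0.758685

m = k² = 0.452334263364
D = 1 − m·sn²u·sn²v = 0.7726304343599089
dn(u+v) = (dn u·dn v − m·sn u·sn v·cn u·cn v)/D = 0.5861831032064334/0.7726304343599089 = 0.7586849768506218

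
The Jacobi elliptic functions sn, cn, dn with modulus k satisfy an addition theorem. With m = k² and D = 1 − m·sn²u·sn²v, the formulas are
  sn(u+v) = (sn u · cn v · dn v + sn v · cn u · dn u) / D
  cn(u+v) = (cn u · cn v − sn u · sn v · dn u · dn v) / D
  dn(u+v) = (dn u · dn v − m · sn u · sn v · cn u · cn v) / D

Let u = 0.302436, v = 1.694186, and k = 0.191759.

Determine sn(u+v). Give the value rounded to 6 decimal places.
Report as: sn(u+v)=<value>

sn u = 0.2976876418067613, cn u = 0.9546633269983347, dn u = 0.9983693627423303
sn v = 0.9943199260897723, cn v = -0.1064325353490642, dn v = 0.9816542310744511
m = k² = 0.036771514081
D = 1 − m·sn²u·sn²v = 0.9967782976832286
sn(u+v) = (sn u·cn v·dn v + sn v·cn u·dn u)/D = 0.9165905118480628/0.9967782976832286 = 0.9195530380009848

sn(u+v)=0.919553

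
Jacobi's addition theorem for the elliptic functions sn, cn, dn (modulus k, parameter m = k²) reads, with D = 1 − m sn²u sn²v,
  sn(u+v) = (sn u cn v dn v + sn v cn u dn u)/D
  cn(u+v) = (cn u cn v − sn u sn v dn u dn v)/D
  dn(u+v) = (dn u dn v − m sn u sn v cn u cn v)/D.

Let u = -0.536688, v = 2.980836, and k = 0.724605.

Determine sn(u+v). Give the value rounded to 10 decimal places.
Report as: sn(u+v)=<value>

sn u = -0.5003411470763441, cn u = 0.8658283528173054, dn u = 0.9319644399300925
sn v = 0.6710877939776483, cn v = -0.7413778879722631, dn v = 0.8738066228808886
m = k² = 0.525052406025
D = 1 − m·sn²u·sn²v = 0.9408038077127406
sn(u+v) = (sn u·cn v·dn v + sn v·cn u·dn u)/D = 0.8656464486126282/0.9408038077127406 = 0.9201136746216693

sn(u+v)=0.9201136746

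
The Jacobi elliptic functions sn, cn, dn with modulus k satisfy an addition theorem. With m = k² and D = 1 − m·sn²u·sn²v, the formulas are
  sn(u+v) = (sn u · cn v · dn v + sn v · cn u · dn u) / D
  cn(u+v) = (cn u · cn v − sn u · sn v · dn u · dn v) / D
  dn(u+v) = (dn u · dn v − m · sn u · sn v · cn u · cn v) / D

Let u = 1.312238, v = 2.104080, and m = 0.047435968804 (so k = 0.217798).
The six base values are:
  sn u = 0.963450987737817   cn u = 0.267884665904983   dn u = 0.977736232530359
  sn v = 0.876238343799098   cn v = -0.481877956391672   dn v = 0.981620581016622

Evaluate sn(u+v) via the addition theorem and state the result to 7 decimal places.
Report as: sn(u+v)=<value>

sn(u+v)=-0.2341438

m = k² = 0.047435968804
D = 1 − m·sn²u·sn²v = 0.9661926184576173
sn(u+v) = (sn u·cn v·dn v + sn v·cn u·dn u)/D = -0.2262280338476562/0.9661926184576173 = -0.2341438234218717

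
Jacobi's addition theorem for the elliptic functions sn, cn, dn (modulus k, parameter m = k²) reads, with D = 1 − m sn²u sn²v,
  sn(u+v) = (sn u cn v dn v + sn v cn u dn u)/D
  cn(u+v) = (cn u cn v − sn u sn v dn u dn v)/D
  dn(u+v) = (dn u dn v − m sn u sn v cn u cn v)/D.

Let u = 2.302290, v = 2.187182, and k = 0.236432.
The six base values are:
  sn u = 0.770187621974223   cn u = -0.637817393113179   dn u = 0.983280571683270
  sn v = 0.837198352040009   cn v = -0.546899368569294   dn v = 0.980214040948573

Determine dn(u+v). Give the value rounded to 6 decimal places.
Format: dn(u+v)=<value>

m = k² = 0.055900090624
D = 1 − m·sn²u·sn²v = 0.9767585986353306
dn(u+v) = (dn u·dn v − m·sn u·sn v·cn u·cn v)/D = 0.9512523566669703/0.9767585986353306 = 0.9738868518751756

dn(u+v)=0.973887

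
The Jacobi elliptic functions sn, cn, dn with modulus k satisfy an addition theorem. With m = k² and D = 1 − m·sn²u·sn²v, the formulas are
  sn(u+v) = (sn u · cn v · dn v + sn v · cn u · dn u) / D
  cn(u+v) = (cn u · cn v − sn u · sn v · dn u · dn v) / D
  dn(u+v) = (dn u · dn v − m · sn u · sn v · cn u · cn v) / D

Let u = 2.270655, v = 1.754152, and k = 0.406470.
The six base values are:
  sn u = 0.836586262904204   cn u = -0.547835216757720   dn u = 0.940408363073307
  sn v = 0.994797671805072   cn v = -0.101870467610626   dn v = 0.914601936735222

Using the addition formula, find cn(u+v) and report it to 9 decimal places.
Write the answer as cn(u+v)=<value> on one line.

m = k² = 0.1652178609
D = 1 − m·sn²u·sn²v = 0.885567872224561
cn(u+v) = (cn u·cn v − sn u·sn v·dn u·dn v)/D = -0.6599957168946802/0.885567872224561 = -0.7452796534236955

cn(u+v)=-0.745279653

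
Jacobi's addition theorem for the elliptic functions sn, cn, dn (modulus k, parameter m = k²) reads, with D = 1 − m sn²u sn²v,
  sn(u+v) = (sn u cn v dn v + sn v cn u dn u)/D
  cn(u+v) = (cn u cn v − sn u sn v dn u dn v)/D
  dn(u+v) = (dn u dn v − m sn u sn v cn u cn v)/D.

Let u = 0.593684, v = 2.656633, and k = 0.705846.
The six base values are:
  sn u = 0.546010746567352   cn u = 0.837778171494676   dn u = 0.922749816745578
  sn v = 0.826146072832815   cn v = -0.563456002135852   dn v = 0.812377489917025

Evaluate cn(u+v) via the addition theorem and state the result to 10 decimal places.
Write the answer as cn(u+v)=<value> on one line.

cn(u+v)=-0.9015938921

m = k² = 0.498218575716
D = 1 − m·sn²u·sn²v = 0.8986238059712794
cn(u+v) = (cn u·cn v − sn u·sn v·dn u·dn v)/D = -0.8101937347839412/0.8986238059712794 = -0.9015938921273532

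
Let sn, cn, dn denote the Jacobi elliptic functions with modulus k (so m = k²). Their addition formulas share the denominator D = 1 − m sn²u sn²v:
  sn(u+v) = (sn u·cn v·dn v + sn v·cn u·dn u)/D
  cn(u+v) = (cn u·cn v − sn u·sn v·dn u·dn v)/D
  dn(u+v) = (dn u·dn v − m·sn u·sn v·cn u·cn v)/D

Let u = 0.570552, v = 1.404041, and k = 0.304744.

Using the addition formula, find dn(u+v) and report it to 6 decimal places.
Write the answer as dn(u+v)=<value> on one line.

dn(u+v)=0.958106

sn u = 0.5378305646016739, cn u = 0.8430529543155902, dn u = 0.9864768527447597
sn v = 0.9809262964561742, cn v = 0.1943800424960699, dn v = 0.9542746020557821
m = k² = 0.092868905536
D = 1 − m·sn²u·sn²v = 0.9741515777040243
dn(u+v) = (dn u·dn v − m·sn u·sn v·cn u·cn v)/D = 0.9333408568694729/0.9741515777040243 = 0.958106395587083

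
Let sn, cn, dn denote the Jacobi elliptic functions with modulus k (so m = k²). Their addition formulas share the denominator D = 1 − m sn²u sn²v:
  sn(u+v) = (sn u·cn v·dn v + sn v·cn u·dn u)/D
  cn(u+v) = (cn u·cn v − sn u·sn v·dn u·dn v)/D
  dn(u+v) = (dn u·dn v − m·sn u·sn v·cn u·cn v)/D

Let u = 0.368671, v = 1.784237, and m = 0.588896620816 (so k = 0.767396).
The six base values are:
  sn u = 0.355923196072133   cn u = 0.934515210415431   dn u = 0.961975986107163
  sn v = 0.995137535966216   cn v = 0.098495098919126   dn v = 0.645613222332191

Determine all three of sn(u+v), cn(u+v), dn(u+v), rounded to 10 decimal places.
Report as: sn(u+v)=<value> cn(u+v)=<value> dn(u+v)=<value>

sn(u+v)=0.9904131969 cn(u+v)=-0.1381365246 dn(u+v)=0.6498773173

m = k² = 0.588896620816
D = 1 − m·sn²u·sn²v = 0.9261215350350894
sn(u+v) = (sn u·cn v·dn v + sn v·cn u·dn u)/D = 0.9172429902193972/0.9261215350350894 = 0.9904131968863505
cn(u+v) = (cn u·cn v − sn u·sn v·dn u·dn v)/D = -0.1279312102230306/0.9261215350350894 = -0.1381365246173478
dn(u+v) = (dn u·dn v − m·sn u·sn v·cn u·cn v)/D = 0.6018653786529248/0.9261215350350894 = 0.6498773172682147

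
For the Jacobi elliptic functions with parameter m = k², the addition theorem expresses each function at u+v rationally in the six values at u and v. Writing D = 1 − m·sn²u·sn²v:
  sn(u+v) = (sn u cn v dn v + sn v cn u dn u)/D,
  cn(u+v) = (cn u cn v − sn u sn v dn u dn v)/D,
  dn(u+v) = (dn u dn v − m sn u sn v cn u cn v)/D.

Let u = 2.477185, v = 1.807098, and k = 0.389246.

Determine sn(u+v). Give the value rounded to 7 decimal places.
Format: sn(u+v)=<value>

sn(u+v)=-0.8366072

sn u = 0.70584435784222, cn u = -0.708366954693896, dn u = 0.9615165286858288
sn v = 0.9875836079816852, cn v = -0.1570942941225971, dn v = 0.9231612368426829
m = k² = 0.151512448516
D = 1 − m·sn²u·sn²v = 0.9263769241752951
sn(u+v) = (sn u·cn v·dn v + sn v·cn u·dn u)/D = -0.7750135719965997/0.9263769241752951 = -0.8366071647202932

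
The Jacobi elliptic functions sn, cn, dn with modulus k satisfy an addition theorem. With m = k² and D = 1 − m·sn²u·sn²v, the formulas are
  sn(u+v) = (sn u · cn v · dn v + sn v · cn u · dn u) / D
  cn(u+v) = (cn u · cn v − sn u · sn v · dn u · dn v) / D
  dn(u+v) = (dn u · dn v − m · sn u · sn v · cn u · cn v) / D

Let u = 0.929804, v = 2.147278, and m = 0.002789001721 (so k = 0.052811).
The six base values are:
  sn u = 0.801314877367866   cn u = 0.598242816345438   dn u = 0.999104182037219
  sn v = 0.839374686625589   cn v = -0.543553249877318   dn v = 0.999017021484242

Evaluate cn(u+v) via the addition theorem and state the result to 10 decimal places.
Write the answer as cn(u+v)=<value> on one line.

m = k² = 0.002789001721
D = 1 − m·sn²u·sn²v = 0.9987382685454224
cn(u+v) = (cn u·cn v − sn u·sn v·dn u·dn v)/D = -0.9965171584490547/0.9987382685454224 = -0.9977760839187603

cn(u+v)=-0.9977760839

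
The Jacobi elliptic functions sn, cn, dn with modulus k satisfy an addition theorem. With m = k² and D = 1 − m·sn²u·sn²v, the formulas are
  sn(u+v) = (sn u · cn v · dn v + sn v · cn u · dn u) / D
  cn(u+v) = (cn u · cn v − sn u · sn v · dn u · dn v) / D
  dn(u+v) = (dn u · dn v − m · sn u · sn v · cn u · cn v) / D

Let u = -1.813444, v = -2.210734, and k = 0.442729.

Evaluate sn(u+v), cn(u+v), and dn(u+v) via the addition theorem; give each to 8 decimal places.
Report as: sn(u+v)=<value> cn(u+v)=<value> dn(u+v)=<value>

sn(u+v)=0.64303197 cn(u+v)=-0.76583933 dn(u+v)=0.95861996

sn u = -0.9902392070227819, cn u = -0.1393783084805237, dn u = 0.8987762591917932
sn v = -0.8772538213085864, cn v = -0.4800268044593788, dn v = 0.9214969031722593
m = k² = 0.196008967441
D = 1 − m·sn²u·sn²v = 0.8520868747555005
sn(u+v) = (sn u·cn v·dn v + sn v·cn u·dn u)/D = 0.5479191045878363/0.8520868747555005 = 0.6430319734065347
cn(u+v) = (cn u·cn v − sn u·sn v·dn u·dn v)/D = -0.6525616422670427/0.8520868747555005 = -0.7658393311765188
dn(u+v) = (dn u·dn v − m·sn u·sn v·cn u·cn v)/D = 0.8168274862621991/0.8520868747555005 = 0.9586199605487189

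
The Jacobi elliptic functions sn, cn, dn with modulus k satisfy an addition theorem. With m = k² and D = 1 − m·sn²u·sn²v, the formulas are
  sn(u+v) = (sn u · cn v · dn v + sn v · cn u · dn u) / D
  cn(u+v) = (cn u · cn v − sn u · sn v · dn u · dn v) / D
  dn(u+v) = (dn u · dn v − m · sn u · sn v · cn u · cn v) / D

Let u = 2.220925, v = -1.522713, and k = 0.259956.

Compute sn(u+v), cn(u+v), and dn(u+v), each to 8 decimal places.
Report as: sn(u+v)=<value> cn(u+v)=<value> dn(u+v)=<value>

sn u = 0.8233128643756142, cn u = -0.567587814662737, dn u = 0.9768281570722564
sn v = -0.9973306726882277, cn v = 0.07301732202188171, dn v = 0.965807003220955
m = k² = 0.067577121936
D = 1 − m·sn²u·sn²v = 0.9544374684879103
sn(u+v) = (sn u·cn v·dn v + sn v·cn u·dn u)/D = 0.6110163393702601/0.9544374684879103 = 0.6401847785149056
cn(u+v) = (cn u·cn v − sn u·sn v·dn u·dn v)/D = 0.7332188720131103/0.9544374684879103 = 0.7682209638885294
dn(u+v) = (dn u·dn v − m·sn u·sn v·cn u·cn v)/D = 0.9411278198015786/0.9544374684879103 = 0.9860549809434684

sn(u+v)=0.64018478 cn(u+v)=0.76822096 dn(u+v)=0.98605498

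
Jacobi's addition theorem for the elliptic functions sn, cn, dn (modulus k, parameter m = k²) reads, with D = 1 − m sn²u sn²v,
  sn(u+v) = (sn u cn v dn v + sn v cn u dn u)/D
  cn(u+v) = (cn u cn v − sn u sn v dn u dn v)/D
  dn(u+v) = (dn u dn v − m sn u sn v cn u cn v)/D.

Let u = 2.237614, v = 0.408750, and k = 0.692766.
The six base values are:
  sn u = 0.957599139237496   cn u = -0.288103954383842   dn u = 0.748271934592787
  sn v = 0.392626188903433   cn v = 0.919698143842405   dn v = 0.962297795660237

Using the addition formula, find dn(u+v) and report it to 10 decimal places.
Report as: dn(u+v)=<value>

dn(u+v)=0.8237571441

m = k² = 0.479924730756
D = 1 − m·sn²u·sn²v = 0.9321579202723989
dn(u+v) = (dn u·dn v − m·sn u·sn v·cn u·cn v)/D = 0.7678717462295552/0.9321579202723989 = 0.8237571440740048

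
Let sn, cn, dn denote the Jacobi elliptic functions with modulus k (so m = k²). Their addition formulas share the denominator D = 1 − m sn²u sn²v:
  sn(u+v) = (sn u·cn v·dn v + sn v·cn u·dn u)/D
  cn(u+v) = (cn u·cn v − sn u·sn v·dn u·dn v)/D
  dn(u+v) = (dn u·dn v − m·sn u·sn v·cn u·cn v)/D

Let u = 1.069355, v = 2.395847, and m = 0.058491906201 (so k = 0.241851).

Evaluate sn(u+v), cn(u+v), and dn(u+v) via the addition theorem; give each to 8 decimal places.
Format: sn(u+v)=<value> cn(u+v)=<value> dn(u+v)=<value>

sn u = 0.8723002556850223, cn u = 0.4889706166344197, dn u = 0.9774932511655956
sn v = 0.7096319076242987, cn v = -0.7045726049751713, dn v = 0.9851623192966644
m = k² = 0.058491906201
D = 1 − m·sn²u·sn²v = 0.9775873069234622
sn(u+v) = (sn u·cn v·dn v + sn v·cn u·dn u)/D = -0.2663000879972624/0.9775873069234622 = -0.272405427230155
cn(u+v) = (cn u·cn v − sn u·sn v·dn u·dn v)/D = -0.9406174598584261/0.9775873069234622 = -0.9621825623111015
dn(u+v) = (dn u·dn v − m·sn u·sn v·cn u·cn v)/D = 0.9754634519185471/0.9775873069234622 = 0.9978274523514437

sn(u+v)=-0.27240543 cn(u+v)=-0.96218256 dn(u+v)=0.99782745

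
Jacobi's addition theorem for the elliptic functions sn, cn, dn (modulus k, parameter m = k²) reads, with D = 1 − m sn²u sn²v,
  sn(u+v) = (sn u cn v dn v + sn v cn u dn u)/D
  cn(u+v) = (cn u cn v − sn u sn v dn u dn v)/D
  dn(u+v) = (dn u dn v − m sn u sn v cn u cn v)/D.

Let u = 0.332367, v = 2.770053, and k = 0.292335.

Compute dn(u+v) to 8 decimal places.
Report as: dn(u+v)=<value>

dn(u+v)=0.99948766

sn u = 0.3257980379278851, cn u = 0.9454393891108728, dn u = 0.9954541321249412
sn v = 0.4267611944770295, cn v = -0.9043643529510321, dn v = 0.9921872971459096
m = k² = 0.085459752225
D = 1 − m·sn²u·sn²v = 0.9983479301617801
dn(u+v) = (dn u·dn v − m·sn u·sn v·cn u·cn v)/D = 0.9978364403122383/0.9983479301617801 = 0.9994876637351681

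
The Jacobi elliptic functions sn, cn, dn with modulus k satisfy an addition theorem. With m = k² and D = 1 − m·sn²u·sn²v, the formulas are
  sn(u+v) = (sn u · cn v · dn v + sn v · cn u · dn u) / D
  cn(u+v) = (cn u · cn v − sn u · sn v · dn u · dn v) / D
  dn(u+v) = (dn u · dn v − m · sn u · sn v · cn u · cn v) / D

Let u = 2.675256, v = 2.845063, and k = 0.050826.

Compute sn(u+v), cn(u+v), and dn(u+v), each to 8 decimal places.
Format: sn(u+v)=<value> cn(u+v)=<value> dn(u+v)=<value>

sn(u+v)=-0.69380370 cn(u+v)=0.72016416 dn(u+v)=0.99937806

sn u = 0.4513933243277768, cn u = -0.8923250902851037, dn u = 0.9997367858136518
sn v = 0.2941349037830768, cn v = -0.955763913514483, dn v = 0.9998882469813224
m = k² = 0.002583282276
D = 1 − m·sn²u·sn²v = 0.9999544618634265
sn(u+v) = (sn u·cn v·dn v + sn v·cn u·dn u)/D = -0.6937721074354201/0.9999544618634265 = -0.6938037019631553
cn(u+v) = (cn u·cn v − sn u·sn v·dn u·dn v)/D = 0.7201313690884398/0.9999544618634265 = 0.7201641640224964
dn(u+v) = (dn u·dn v − m·sn u·sn v·cn u·cn v)/D = 0.9993325477811431/0.9999544618634265 = 0.9993780575956185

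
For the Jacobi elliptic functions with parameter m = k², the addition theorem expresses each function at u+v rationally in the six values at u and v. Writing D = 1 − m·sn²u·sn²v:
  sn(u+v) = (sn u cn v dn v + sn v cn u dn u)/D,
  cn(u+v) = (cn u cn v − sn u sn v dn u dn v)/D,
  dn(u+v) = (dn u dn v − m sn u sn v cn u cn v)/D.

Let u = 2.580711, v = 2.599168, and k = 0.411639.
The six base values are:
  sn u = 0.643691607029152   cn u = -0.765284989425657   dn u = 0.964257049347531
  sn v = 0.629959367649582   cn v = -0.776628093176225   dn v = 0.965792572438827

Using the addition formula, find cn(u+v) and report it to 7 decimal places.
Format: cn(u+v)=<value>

m = k² = 0.169446666321
D = 1 − m·sn²u·sn²v = 0.9721379030730612
cn(u+v) = (cn u·cn v − sn u·sn v·dn u·dn v)/D = 0.2167113178504426/0.9721379030730612 = 0.2229224034629125

cn(u+v)=0.2229224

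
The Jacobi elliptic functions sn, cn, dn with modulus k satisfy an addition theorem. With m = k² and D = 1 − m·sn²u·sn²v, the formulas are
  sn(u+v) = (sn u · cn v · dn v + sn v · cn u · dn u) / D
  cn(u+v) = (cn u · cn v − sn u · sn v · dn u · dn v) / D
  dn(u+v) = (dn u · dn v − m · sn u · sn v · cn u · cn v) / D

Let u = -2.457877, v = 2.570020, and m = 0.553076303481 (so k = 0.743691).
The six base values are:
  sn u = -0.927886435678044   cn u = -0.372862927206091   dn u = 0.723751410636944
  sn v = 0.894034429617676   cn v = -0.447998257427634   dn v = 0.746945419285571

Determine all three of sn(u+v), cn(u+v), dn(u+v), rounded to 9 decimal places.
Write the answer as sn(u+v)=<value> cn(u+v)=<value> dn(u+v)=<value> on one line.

sn(u+v)=0.111779277 cn(u+v)=0.993733059 dn(u+v)=0.996538774

m = k² = 0.553076303481
D = 1 − m·sn²u·sn²v = 0.6193873734958539
sn(u+v) = (sn u·cn v·dn v + sn v·cn u·dn u)/D = 0.06923467310021049/0.6193873734958539 = 0.1117792774971283
cn(u+v) = (cn u·cn v − sn u·sn v·dn u·dn v)/D = 0.6155057095484975/0.6193873734958539 = 0.9937330592881672
dn(u+v) = (dn u·dn v − m·sn u·sn v·cn u·cn v)/D = 0.6172435341033946/0.6193873734958539 = 0.9965387744661967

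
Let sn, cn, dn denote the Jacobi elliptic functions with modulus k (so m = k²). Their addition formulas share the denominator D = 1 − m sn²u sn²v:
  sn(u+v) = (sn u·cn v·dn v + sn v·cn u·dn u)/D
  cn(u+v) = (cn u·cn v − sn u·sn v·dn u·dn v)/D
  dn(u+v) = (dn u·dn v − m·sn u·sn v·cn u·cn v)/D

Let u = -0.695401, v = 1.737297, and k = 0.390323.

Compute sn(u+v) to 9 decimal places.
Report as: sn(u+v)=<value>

sn u = -0.6347373192091725, cn u = 0.7727279829300561, dn u = 0.9688233387756696
sn v = 0.9956834164981099, cn v = -0.09281451454730278, dn v = 0.9213904696455785
m = k² = 0.152352044329
D = 1 − m·sn²u·sn²v = 0.9391474333884925
sn(u+v) = (sn u·cn v·dn v + sn v·cn u·dn u)/D = 0.7996870764433568/0.9391474333884925 = 0.8515032336914818

sn(u+v)=0.851503234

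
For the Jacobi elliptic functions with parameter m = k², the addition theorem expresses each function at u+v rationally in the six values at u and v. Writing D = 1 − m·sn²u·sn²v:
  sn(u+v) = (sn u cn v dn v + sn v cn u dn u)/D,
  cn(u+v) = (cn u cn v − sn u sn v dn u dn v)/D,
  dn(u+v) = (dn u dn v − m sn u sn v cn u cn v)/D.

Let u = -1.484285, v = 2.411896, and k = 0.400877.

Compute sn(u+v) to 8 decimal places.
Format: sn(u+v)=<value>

sn u = -0.9897849851247365, cn u = 0.1425681704365496, dn u = 0.9179128587828371
sn v = 0.7537299535635581, cn v = -0.6571842641916166, dn v = 0.9532594416123074
m = k² = 0.160702369129
D = 1 − m·sn²u·sn²v = 0.9105592254802655
sn(u+v) = (sn u·cn v·dn v + sn v·cn u·dn u)/D = 0.7187047225570726/0.9105592254802655 = 0.7893003578959939

sn(u+v)=0.78930036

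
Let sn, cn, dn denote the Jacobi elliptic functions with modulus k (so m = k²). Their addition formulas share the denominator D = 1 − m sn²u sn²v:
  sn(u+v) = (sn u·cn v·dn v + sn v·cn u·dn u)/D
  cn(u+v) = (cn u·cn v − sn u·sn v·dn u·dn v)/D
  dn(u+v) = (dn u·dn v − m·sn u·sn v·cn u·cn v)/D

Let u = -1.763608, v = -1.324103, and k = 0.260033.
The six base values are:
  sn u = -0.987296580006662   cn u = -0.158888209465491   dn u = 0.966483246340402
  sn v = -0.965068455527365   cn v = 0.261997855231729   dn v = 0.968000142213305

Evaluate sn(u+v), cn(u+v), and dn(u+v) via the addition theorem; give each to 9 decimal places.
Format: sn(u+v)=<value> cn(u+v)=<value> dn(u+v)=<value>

sn(u+v)=-0.108877106 cn(u+v)=-0.994055218 dn(u+v)=0.999599145

m = k² = 0.067617161089
D = 1 − m·sn²u·sn²v = 0.9386141266589074
sn(u+v) = (sn u·cn v·dn v + sn v·cn u·dn u)/D = -0.102193589485328/0.9386141266589074 = -0.1088771057059374
cn(u+v) = (cn u·cn v − sn u·sn v·dn u·dn v)/D = -0.9330342700200072/0.9386141266589074 = -0.9940552177083012
dn(u+v) = (dn u·dn v − m·sn u·sn v·cn u·cn v)/D = 0.9382378786488233/0.9386141266589074 = 0.9995991451658379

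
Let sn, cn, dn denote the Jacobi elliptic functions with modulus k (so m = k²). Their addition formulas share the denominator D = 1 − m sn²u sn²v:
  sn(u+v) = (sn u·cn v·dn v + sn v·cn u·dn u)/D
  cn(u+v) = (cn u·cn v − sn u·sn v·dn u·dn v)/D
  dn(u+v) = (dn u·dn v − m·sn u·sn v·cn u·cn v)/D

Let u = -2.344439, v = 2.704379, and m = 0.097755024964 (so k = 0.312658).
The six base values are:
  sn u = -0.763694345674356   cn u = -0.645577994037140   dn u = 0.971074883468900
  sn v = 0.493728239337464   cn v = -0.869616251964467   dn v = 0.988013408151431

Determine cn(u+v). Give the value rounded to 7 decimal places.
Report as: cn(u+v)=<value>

cn(u+v)=0.9361783

m = k² = 0.097755024964
D = 1 − m·sn²u·sn²v = 0.9861019401681892
cn(u+v) = (cn u·cn v − sn u·sn v·dn u·dn v)/D = 0.9231672461078333/0.9861019401681892 = 0.9361783082491231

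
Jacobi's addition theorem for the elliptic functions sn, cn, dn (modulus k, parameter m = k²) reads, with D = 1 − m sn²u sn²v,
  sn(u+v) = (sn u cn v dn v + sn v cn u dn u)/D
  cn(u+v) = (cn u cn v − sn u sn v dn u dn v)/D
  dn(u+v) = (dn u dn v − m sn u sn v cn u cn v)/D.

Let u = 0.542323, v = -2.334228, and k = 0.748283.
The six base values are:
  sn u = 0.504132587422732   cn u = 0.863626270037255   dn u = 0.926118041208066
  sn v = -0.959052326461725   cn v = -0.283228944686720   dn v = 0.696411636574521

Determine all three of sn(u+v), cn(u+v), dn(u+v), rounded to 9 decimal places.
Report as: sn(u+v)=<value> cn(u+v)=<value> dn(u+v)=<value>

sn(u+v)=-0.997003869 cn(u+v)=0.077351703 dn(u+v)=0.665899961

m = k² = 0.559927448089
D = 1 − m·sn²u·sn²v = 0.8691101691017885
sn(u+v) = (sn u·cn v·dn v + sn v·cn u·dn u)/D = -0.8665062008788359/0.8691101691017885 = -0.9970038686514924
cn(u+v) = (cn u·cn v − sn u·sn v·dn u·dn v)/D = 0.06722715132047452/0.8691101691017885 = 0.07735170259249492
dn(u+v) = (dn u·dn v − m·sn u·sn v·cn u·cn v)/D = 0.5787404276136476/0.8691101691017885 = 0.6658999608896149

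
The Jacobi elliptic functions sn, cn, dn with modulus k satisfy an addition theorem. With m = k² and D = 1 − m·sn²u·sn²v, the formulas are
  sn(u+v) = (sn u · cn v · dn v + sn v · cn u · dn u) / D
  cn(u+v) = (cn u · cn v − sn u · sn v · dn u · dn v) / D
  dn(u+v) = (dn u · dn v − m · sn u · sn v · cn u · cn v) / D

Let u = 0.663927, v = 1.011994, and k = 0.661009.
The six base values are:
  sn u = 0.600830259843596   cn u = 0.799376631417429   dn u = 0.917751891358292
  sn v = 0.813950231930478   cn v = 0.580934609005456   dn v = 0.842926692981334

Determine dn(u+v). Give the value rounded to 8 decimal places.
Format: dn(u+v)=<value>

dn(u+v)=0.75306213

m = k² = 0.436932898081
D = 1 − m·sn²u·sn²v = 0.8955005410089939
dn(u+v) = (dn u·dn v − m·sn u·sn v·cn u·cn v)/D = 0.6743675437467593/0.8955005410089939 = 0.7530621287921548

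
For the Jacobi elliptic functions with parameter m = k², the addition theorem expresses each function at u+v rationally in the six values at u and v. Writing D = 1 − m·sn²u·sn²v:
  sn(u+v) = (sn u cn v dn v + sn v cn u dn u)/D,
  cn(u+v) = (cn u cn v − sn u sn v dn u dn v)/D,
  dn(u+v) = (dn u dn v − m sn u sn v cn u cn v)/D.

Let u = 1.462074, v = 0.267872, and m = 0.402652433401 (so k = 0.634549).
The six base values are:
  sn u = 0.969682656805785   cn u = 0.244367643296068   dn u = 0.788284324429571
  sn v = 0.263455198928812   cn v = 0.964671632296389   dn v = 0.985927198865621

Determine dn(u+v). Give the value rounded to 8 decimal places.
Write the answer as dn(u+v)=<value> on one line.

m = k² = 0.402652433401
D = 1 − m·sn²u·sn²v = 0.9737213451549837
dn(u+v) = (dn u·dn v − m·sn u·sn v·cn u·cn v)/D = 0.7529421734311403/0.9737213451549837 = 0.7732624710114547

dn(u+v)=0.77326247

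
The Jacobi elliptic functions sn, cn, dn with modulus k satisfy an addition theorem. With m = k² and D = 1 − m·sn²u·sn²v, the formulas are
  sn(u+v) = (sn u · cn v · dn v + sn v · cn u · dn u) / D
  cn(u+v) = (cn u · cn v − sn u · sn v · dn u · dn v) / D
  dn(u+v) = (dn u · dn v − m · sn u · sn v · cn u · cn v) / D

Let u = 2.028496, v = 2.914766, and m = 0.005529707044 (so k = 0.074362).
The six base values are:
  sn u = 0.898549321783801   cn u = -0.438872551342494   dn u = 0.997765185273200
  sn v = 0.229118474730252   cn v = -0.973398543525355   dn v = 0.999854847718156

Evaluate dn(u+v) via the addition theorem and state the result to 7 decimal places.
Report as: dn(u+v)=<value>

dn(u+v)=0.9973678

m = k² = 0.005529707044
D = 1 − m·sn²u·sn²v = 0.9997656277528561
dn(u+v) = (dn u·dn v − m·sn u·sn v·cn u·cn v)/D = 0.997134024910878/0.9997656277528561 = 0.9973677802387615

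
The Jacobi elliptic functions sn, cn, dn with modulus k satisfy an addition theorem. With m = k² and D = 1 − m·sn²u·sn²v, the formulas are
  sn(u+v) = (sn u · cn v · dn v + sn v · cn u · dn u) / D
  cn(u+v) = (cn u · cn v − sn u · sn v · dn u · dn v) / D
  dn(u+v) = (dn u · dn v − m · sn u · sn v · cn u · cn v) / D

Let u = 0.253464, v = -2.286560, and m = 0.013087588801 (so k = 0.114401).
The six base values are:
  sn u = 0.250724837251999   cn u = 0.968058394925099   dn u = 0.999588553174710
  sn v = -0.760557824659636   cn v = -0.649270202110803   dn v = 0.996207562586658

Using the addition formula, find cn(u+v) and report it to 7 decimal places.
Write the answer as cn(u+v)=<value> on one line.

m = k² = 0.013087588801
D = 1 − m·sn²u·sn²v = 0.9995240965698269
cn(u+v) = (cn u·cn v − sn u·sn v·dn u·dn v)/D = -0.4386420771512586/0.9995240965698269 = -0.4388509278131395

cn(u+v)=-0.4388509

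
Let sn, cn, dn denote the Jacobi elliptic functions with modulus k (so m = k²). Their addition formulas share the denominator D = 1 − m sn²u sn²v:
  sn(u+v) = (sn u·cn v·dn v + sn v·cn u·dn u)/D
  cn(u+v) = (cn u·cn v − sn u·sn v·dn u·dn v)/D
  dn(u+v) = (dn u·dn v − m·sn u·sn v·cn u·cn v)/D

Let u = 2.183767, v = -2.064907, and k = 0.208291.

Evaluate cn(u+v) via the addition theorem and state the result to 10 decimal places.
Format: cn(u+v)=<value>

cn(u+v)=0.9929458983

sn u = 0.8343523221146004, cn u = -0.5512315326448352, dn u = 0.984783074293427
sn v = -0.8929572043846282, cn v = -0.4501415678845815, dn v = 0.9825507004347073
m = k² = 0.043385140681
D = 1 − m·sn²u·sn²v = 0.9759175171863253
cn(u+v) = (cn u·cn v − sn u·sn v·dn u·dn v)/D = 0.9690332957294162/0.9759175171863253 = 0.992945898259151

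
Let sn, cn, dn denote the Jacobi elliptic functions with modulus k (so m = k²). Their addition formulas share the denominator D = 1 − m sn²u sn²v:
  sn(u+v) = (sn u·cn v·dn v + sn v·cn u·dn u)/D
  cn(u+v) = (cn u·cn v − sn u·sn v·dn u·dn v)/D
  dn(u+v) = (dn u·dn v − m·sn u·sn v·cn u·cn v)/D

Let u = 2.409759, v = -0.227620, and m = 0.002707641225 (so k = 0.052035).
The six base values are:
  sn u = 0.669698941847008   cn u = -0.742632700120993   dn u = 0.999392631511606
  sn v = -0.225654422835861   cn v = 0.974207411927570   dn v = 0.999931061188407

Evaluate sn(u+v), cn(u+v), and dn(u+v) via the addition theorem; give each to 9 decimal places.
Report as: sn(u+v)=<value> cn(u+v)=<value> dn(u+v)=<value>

sn(u+v)=0.819907966 cn(u+v)=-0.572495351 dn(u+v)=0.999089481

m = k² = 0.002707641225
D = 1 − m·sn²u·sn²v = 0.9999381644762666
sn(u+v) = (sn u·cn v·dn v + sn v·cn u·dn u)/D = 0.8198572669705561/0.9999381644762666 = 0.8199079664090722
cn(u+v) = (cn u·cn v − sn u·sn v·dn u·dn v)/D = -0.5724599501901731/0.9999381644762666 = -0.572495350740021
dn(u+v) = (dn u·dn v − m·sn u·sn v·cn u·cn v)/D = 0.9990277016038355/0.9999381644762666 = 0.9990894808251388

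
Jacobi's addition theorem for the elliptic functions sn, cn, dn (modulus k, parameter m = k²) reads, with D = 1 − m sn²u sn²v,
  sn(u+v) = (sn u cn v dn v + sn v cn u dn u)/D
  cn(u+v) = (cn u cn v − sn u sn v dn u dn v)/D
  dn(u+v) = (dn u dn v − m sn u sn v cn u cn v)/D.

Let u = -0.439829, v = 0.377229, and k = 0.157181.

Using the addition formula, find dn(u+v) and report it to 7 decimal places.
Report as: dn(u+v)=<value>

sn u = -0.4254798206485111, cn u = 0.90496791226038, dn u = 0.9977612043475413
sn v = 0.3681460160297252, cn v = 0.9297679876622131, dn v = 0.9983243847006428
m = k² = 0.024705866761
D = 1 − m·sn²u·sn²v = 0.9993938246945196
dn(u+v) = (dn u·dn v − m·sn u·sn v·cn u·cn v)/D = 0.9993455094072374/0.9993938246945196 = 0.9999516554074196

dn(u+v)=0.9999517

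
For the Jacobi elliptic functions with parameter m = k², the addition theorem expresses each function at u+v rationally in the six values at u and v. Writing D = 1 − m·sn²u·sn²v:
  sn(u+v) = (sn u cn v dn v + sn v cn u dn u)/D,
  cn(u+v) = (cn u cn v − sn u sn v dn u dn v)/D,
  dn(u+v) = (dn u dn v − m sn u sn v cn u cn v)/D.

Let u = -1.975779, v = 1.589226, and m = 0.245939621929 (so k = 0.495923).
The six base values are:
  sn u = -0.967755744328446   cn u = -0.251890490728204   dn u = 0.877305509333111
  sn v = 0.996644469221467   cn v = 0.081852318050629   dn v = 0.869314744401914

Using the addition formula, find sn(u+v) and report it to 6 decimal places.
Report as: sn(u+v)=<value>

sn(u+v)=-0.374872

m = k² = 0.245939621929
D = 1 − m·sn²u·sn²v = 0.7712081558831088
sn(u+v) = (sn u·cn v·dn v + sn v·cn u·dn u)/D = -0.2891044667457699/0.7712081558831088 = -0.3748721594038603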